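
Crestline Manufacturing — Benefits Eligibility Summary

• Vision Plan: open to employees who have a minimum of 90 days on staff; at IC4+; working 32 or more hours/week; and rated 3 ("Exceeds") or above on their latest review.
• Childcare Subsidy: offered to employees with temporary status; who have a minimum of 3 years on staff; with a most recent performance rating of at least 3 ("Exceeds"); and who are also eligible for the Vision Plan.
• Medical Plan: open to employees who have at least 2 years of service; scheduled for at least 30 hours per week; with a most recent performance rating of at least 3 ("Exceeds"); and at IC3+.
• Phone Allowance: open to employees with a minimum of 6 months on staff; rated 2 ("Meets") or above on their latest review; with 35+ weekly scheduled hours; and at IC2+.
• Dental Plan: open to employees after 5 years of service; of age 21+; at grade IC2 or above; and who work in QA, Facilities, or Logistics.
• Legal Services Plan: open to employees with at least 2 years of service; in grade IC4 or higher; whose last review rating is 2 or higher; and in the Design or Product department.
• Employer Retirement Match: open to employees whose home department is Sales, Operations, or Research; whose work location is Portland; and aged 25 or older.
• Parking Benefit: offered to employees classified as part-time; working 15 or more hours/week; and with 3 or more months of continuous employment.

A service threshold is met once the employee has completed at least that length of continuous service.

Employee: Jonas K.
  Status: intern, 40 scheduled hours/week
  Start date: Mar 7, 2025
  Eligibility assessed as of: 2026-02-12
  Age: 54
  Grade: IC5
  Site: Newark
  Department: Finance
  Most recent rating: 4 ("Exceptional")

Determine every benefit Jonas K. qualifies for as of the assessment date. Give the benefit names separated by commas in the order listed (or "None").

Service from Mar 7, 2025 to 2026-02-12: 342 days.
Vision Plan — service 342 days ≥ 90 days ✓; grade IC5 ≥ IC4 ✓; 40 hrs/wk ≥ 32 ✓; rating 4 ≥ 3 ✓ → eligible.
Childcare Subsidy — status intern ✗ (requires temporary) → not eligible.
Medical Plan — service 342 days < 2 years (≈730 days) ✗ → not eligible.
Phone Allowance — service 342 days ≥ 6 months (≈180 days) ✓; rating 4 ≥ 2 ✓; 40 hrs/wk ≥ 35 ✓; grade IC5 ≥ IC2 ✓ → eligible.
Dental Plan — service 342 days < 5 years (≈1825 days) ✗ → not eligible.
Legal Services Plan — service 342 days < 2 years (≈730 days) ✗ → not eligible.
Employer Retirement Match — dept Finance ✗ → not eligible.
Parking Benefit — status intern ✗ (requires part-time) → not eligible.

Vision Plan, Phone Allowance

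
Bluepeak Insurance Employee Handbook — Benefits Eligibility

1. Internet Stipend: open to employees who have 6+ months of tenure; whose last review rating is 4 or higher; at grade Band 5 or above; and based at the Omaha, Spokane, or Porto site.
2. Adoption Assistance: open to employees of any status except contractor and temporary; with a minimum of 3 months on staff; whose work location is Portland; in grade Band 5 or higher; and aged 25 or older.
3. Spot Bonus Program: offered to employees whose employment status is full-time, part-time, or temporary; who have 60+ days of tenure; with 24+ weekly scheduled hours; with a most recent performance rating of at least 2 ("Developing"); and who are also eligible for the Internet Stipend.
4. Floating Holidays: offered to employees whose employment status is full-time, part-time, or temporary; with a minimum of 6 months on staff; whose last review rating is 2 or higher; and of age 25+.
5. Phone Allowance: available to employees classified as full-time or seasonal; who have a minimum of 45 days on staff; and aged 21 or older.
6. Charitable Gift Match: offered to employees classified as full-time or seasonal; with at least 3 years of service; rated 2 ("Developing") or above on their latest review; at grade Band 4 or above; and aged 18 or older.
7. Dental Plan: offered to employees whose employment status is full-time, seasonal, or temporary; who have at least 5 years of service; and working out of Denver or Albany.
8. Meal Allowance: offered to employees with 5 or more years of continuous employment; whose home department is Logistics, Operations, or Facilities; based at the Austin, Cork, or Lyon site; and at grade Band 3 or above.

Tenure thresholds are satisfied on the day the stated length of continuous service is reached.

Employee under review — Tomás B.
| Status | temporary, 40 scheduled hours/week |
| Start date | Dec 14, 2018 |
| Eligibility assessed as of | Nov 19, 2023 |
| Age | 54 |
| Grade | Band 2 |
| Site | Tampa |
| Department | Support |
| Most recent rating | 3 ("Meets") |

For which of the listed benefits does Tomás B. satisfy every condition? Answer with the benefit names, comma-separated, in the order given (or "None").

Floating Holidays

Service from Dec 14, 2018 to Nov 19, 2023: 1801 days.
Internet Stipend — service 1801 days ≥ 6 months (≈180 days) ✓; rating 3 < 4 ✗ → not eligible.
Adoption Assistance — status temporary ✗ (excluded) → not eligible.
Spot Bonus Program — status temporary ✓; service 1801 days ≥ 60 days ✓; 40 hrs/wk ≥ 24 ✓; rating 3 ≥ 2 ✓; not eligible for Internet Stipend ✗ → not eligible.
Floating Holidays — status temporary ✓; service 1801 days ≥ 6 months (≈180 days) ✓; rating 3 ≥ 2 ✓; age 54 ≥ 25 ✓ → eligible.
Phone Allowance — status temporary ✗ (requires full-time or seasonal) → not eligible.
Charitable Gift Match — status temporary ✗ (requires full-time or seasonal) → not eligible.
Dental Plan — status temporary ✓; service 1801 days < 5 years (≈1825 days) ✗ → not eligible.
Meal Allowance — service 1801 days < 5 years (≈1825 days) ✗ → not eligible.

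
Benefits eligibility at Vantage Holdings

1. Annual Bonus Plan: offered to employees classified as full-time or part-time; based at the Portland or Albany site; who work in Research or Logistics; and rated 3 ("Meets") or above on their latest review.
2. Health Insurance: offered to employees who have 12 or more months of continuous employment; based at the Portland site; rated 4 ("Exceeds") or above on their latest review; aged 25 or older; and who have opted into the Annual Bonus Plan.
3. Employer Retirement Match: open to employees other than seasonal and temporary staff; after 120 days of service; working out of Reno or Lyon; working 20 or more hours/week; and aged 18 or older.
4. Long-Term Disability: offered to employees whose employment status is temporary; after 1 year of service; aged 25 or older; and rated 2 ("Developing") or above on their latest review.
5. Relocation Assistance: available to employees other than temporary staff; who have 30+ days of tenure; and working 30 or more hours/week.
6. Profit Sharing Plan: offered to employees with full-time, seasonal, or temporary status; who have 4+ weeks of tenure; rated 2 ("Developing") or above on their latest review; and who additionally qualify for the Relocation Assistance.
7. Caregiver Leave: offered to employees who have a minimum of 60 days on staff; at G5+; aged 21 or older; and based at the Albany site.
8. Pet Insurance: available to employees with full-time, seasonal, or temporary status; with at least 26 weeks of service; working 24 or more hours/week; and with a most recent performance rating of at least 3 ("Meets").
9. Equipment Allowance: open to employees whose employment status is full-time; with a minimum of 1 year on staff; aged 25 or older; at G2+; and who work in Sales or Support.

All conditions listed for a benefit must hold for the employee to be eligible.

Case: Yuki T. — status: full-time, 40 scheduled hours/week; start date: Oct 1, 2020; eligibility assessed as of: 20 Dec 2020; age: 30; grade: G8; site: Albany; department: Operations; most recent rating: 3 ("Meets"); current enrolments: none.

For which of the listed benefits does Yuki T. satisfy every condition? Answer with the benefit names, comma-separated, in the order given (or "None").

Service from Oct 1, 2020 to 20 Dec 2020: 80 days.
Annual Bonus Plan — status full-time ✓; site Albany ✓; dept Operations ✗ → not eligible.
Health Insurance — service 80 days < 12 months (≈360 days) ✗ → not eligible.
Employer Retirement Match — status full-time ✓ (not excluded); service 80 days < 120 days ✗ → not eligible.
Long-Term Disability — status full-time ✗ (requires temporary) → not eligible.
Relocation Assistance — status full-time ✓ (not excluded); service 80 days ≥ 30 days ✓; 40 hrs/wk ≥ 30 ✓ → eligible.
Profit Sharing Plan — status full-time ✓; service 80 days ≥ 4 weeks (≈28 days) ✓; rating 3 ≥ 2 ✓; eligible for Relocation Assistance ✓ → eligible.
Caregiver Leave — service 80 days ≥ 60 days ✓; grade G8 ≥ G5 ✓; age 30 ≥ 21 ✓; site Albany ✓ → eligible.
Pet Insurance — status full-time ✓; service 80 days < 26 weeks (≈182 days) ✗ → not eligible.
Equipment Allowance — status full-time ✓; service 80 days < 1 year (≈365 days) ✗ → not eligible.

Relocation Assistance, Profit Sharing Plan, Caregiver Leave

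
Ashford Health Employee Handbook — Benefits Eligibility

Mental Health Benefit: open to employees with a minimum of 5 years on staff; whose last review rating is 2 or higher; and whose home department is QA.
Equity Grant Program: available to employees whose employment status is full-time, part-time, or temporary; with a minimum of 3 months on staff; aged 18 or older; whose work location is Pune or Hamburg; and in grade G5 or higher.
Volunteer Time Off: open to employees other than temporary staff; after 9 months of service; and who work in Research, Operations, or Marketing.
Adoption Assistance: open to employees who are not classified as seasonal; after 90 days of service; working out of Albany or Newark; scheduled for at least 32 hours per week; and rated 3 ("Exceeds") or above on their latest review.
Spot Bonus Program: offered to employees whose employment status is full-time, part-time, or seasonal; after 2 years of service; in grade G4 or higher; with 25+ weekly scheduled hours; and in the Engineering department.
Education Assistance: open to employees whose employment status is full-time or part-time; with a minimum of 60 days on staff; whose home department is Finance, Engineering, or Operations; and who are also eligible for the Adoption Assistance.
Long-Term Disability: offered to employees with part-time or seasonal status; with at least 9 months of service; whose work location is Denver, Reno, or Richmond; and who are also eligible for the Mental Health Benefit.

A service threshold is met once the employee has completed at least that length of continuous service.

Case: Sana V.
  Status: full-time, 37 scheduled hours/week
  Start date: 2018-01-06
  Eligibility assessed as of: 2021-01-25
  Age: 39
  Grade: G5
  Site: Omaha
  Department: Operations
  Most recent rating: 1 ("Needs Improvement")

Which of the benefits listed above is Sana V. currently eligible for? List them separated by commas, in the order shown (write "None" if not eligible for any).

Service from 2018-01-06 to 2021-01-25: 1115 days.
Mental Health Benefit — service 1115 days < 5 years (≈1825 days) ✗ → not eligible.
Equity Grant Program — status full-time ✓; service 1115 days ≥ 3 months (≈90 days) ✓; age 39 ≥ 18 ✓; site Omaha ✗ (not Pune or Hamburg) → not eligible.
Volunteer Time Off — status full-time ✓ (not excluded); service 1115 days ≥ 9 months (≈270 days) ✓; dept Operations ✓ → eligible.
Adoption Assistance — status full-time ✓ (not excluded); service 1115 days ≥ 90 days ✓; site Omaha ✗ (not Albany or Newark) → not eligible.
Spot Bonus Program — status full-time ✓; service 1115 days ≥ 2 years (≈730 days) ✓; grade G5 ≥ G4 ✓; 37 hrs/wk ≥ 25 ✓; dept Operations ✗ → not eligible.
Education Assistance — status full-time ✓; service 1115 days ≥ 60 days ✓; dept Operations ✓; not eligible for Adoption Assistance ✗ → not eligible.
Long-Term Disability — status full-time ✗ (requires part-time or seasonal) → not eligible.

Volunteer Time Off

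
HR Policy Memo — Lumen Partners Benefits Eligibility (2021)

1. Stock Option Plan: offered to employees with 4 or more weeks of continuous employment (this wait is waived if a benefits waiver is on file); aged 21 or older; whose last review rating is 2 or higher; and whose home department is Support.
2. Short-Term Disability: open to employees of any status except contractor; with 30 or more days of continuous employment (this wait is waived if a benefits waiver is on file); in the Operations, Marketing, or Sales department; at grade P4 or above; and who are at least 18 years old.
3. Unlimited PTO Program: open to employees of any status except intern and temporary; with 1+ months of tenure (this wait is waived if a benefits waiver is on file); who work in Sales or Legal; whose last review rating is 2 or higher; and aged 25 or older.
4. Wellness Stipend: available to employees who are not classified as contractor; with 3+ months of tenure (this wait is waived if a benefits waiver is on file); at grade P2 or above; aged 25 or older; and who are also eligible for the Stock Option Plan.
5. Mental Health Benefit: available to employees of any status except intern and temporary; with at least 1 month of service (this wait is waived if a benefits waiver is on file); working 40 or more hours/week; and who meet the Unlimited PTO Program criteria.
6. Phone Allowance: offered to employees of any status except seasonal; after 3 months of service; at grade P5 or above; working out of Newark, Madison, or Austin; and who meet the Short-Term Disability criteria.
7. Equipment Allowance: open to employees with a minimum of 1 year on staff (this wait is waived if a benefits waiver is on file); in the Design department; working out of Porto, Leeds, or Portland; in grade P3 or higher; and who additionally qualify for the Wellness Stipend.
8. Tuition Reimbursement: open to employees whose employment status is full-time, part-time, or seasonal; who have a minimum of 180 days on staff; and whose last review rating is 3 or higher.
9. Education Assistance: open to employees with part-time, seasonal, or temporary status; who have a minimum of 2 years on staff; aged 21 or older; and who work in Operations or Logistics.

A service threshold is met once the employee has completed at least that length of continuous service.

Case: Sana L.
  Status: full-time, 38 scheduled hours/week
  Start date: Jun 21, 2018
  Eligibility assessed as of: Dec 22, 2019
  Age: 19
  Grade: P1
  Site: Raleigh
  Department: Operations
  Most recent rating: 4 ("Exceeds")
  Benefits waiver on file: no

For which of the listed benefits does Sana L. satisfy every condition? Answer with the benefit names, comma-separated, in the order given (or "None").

Service from Jun 21, 2018 to Dec 22, 2019: 549 days.
Stock Option Plan — no waiver, service 549 days ≥ 4 weeks (≈28 days) ✓; age 19 < 21 ✗ → not eligible.
Short-Term Disability — status full-time ✓ (not excluded); no waiver, service 549 days ≥ 30 days ✓; dept Operations ✓; grade P1 < P4 ✗ → not eligible.
Unlimited PTO Program — status full-time ✓ (not excluded); no waiver, service 549 days ≥ 1 month (≈30 days) ✓; dept Operations ✗ → not eligible.
Wellness Stipend — status full-time ✓ (not excluded); no waiver, service 549 days ≥ 3 months (≈90 days) ✓; grade P1 < P2 ✗ → not eligible.
Mental Health Benefit — status full-time ✓ (not excluded); no waiver, service 549 days ≥ 1 month (≈30 days) ✓; 38 hrs/wk < 40 ✗ → not eligible.
Phone Allowance — status full-time ✓ (not excluded); service 549 days ≥ 3 months (≈90 days) ✓; grade P1 < P5 ✗ → not eligible.
Equipment Allowance — no waiver, service 549 days ≥ 1 year (≈365 days) ✓; dept Operations ✗ → not eligible.
Tuition Reimbursement — status full-time ✓; service 549 days ≥ 180 days ✓; rating 4 ≥ 3 ✓ → eligible.
Education Assistance — status full-time ✗ (requires part-time, seasonal, or temporary) → not eligible.

Tuition Reimbursement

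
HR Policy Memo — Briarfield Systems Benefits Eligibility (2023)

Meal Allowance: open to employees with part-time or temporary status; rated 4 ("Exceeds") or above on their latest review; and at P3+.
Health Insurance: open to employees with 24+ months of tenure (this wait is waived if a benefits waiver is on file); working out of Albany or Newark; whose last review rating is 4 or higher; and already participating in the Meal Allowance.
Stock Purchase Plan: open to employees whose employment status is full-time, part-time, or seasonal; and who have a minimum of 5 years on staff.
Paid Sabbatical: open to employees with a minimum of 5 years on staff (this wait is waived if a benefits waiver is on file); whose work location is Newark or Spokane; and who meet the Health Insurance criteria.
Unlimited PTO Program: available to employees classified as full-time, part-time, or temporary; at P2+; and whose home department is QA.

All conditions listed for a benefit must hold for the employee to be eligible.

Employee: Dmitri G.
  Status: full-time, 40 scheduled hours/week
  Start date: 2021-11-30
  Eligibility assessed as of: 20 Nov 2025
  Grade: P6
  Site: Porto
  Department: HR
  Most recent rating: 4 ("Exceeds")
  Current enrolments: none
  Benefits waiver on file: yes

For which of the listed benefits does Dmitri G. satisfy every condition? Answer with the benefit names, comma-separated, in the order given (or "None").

None

Service from 2021-11-30 to 20 Nov 2025: 1451 days.
Meal Allowance — status full-time ✗ (requires part-time or temporary) → not eligible.
Health Insurance — benefits waiver on file ✓; site Porto ✗ (not Albany or Newark) → not eligible.
Stock Purchase Plan — status full-time ✓; service 1451 days < 5 years (≈1825 days) ✗ → not eligible.
Paid Sabbatical — benefits waiver on file ✓; site Porto ✗ (not Newark or Spokane) → not eligible.
Unlimited PTO Program — status full-time ✓; grade P6 ≥ P2 ✓; dept HR ✗ → not eligible.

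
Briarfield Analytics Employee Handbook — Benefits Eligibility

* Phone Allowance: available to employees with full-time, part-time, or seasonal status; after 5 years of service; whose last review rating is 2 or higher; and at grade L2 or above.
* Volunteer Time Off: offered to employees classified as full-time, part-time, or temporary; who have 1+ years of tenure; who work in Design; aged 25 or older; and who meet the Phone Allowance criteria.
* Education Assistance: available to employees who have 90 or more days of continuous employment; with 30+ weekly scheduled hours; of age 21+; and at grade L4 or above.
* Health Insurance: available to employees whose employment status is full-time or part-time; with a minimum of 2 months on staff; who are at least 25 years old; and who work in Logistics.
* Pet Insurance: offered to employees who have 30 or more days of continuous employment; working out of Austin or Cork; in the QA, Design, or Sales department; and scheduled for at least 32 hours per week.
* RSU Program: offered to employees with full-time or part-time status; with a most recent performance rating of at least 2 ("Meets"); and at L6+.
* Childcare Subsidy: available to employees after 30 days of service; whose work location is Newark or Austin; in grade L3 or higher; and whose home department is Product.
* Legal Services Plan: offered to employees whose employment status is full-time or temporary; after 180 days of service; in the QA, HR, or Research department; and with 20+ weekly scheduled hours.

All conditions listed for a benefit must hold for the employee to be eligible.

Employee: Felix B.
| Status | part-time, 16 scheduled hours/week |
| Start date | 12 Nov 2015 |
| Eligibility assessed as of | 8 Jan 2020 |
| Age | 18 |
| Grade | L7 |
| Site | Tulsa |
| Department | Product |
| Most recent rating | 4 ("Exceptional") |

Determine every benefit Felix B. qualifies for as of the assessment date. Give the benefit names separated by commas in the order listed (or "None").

RSU Program

Service from 12 Nov 2015 to 8 Jan 2020: 1518 days.
Phone Allowance — status part-time ✓; service 1518 days < 5 years (≈1825 days) ✗ → not eligible.
Volunteer Time Off — status part-time ✓; service 1518 days ≥ 1 year (≈365 days) ✓; dept Product ✗ → not eligible.
Education Assistance — service 1518 days ≥ 90 days ✓; 16 hrs/wk < 30 ✗ → not eligible.
Health Insurance — status part-time ✓; service 1518 days ≥ 2 months (≈60 days) ✓; age 18 < 25 ✗ → not eligible.
Pet Insurance — service 1518 days ≥ 30 days ✓; site Tulsa ✗ (not Austin or Cork) → not eligible.
RSU Program — status part-time ✓; rating 4 ≥ 2 ✓; grade L7 ≥ L6 ✓ → eligible.
Childcare Subsidy — service 1518 days ≥ 30 days ✓; site Tulsa ✗ (not Newark or Austin) → not eligible.
Legal Services Plan — status part-time ✗ (requires full-time or temporary) → not eligible.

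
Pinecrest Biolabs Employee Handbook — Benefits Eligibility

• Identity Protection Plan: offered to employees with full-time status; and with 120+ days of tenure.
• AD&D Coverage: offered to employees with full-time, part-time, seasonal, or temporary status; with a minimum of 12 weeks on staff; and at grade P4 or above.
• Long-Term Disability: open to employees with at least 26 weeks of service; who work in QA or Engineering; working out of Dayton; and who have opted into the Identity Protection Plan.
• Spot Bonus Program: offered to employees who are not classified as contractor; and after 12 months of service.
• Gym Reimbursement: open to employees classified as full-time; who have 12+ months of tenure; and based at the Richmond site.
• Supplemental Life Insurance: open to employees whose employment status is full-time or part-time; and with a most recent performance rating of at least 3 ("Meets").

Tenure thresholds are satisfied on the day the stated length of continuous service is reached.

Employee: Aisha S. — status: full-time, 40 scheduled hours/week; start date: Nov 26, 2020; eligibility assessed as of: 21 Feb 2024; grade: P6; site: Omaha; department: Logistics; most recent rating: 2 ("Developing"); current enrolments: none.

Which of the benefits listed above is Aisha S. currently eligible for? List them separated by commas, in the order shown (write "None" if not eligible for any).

Service from Nov 26, 2020 to 21 Feb 2024: 1182 days.
Identity Protection Plan — status full-time ✓; service 1182 days ≥ 120 days ✓ → eligible.
AD&D Coverage — status full-time ✓; service 1182 days ≥ 12 weeks (≈84 days) ✓; grade P6 ≥ P4 ✓ → eligible.
Long-Term Disability — service 1182 days ≥ 26 weeks (≈182 days) ✓; dept Logistics ✗ → not eligible.
Spot Bonus Program — status full-time ✓ (not excluded); service 1182 days ≥ 12 months (≈360 days) ✓ → eligible.
Gym Reimbursement — status full-time ✓; service 1182 days ≥ 12 months (≈360 days) ✓; site Omaha ✗ (not Richmond) → not eligible.
Supplemental Life Insurance — status full-time ✓; rating 2 < 3 ✗ → not eligible.

Identity Protection Plan, AD&D Coverage, Spot Bonus Program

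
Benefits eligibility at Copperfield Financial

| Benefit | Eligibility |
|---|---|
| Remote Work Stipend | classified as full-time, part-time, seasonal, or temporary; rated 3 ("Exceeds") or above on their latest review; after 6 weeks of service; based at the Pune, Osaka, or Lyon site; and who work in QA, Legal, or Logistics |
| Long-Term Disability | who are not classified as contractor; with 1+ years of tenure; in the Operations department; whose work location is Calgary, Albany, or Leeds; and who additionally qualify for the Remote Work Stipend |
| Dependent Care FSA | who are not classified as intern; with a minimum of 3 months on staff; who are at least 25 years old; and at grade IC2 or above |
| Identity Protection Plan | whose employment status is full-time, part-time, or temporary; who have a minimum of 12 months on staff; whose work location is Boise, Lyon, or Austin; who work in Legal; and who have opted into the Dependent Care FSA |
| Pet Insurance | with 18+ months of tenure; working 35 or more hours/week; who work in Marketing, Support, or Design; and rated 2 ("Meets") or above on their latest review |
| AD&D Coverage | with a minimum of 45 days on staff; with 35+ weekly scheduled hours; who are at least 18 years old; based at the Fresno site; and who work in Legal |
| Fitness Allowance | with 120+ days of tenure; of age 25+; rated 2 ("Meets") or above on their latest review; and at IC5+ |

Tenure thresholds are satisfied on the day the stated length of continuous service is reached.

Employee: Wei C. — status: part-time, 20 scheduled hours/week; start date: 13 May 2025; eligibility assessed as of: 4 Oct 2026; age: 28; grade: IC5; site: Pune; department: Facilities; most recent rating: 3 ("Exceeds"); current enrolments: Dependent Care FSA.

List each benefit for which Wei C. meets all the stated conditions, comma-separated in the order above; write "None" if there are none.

Service from 13 May 2025 to 4 Oct 2026: 509 days.
Remote Work Stipend — status part-time ✓; rating 3 ≥ 3 ✓; service 509 days ≥ 6 weeks (≈42 days) ✓; site Pune ✓; dept Facilities ✗ → not eligible.
Long-Term Disability — status part-time ✓ (not excluded); service 509 days ≥ 1 year (≈365 days) ✓; dept Facilities ✗ → not eligible.
Dependent Care FSA — status part-time ✓ (not excluded); service 509 days ≥ 3 months (≈90 days) ✓; age 28 ≥ 25 ✓; grade IC5 ≥ IC2 ✓ → eligible.
Identity Protection Plan — status part-time ✓; service 509 days ≥ 12 months (≈360 days) ✓; site Pune ✗ (not Boise, Lyon, or Austin) → not eligible.
Pet Insurance — service 509 days < 18 months (≈540 days) ✗ → not eligible.
AD&D Coverage — service 509 days ≥ 45 days ✓; 20 hrs/wk < 35 ✗ → not eligible.
Fitness Allowance — service 509 days ≥ 120 days ✓; age 28 ≥ 25 ✓; rating 3 ≥ 2 ✓; grade IC5 ≥ IC5 ✓ → eligible.

Dependent Care FSA, Fitness Allowance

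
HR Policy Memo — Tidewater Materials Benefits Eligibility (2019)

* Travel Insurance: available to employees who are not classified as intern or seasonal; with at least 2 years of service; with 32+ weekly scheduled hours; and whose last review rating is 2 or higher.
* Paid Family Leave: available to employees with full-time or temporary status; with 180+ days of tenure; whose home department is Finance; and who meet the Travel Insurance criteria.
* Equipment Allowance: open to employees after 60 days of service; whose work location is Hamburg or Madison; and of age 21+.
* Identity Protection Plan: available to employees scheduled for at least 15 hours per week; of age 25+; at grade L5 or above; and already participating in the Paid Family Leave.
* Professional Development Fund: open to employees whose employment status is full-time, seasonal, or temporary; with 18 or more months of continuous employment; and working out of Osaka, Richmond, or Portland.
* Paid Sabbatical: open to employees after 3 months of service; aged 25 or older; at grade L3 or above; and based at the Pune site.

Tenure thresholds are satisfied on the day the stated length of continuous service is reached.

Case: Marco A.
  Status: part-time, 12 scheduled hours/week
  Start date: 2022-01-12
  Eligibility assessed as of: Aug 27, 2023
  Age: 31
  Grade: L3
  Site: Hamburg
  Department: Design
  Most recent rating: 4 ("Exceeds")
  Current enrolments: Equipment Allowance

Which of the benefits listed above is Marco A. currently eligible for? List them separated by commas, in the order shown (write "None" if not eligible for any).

Service from 2022-01-12 to Aug 27, 2023: 592 days.
Travel Insurance — status part-time ✓ (not excluded); service 592 days < 2 years (≈730 days) ✗ → not eligible.
Paid Family Leave — status part-time ✗ (requires full-time or temporary) → not eligible.
Equipment Allowance — service 592 days ≥ 60 days ✓; site Hamburg ✓; age 31 ≥ 21 ✓ → eligible.
Identity Protection Plan — 12 hrs/wk < 15 ✗ → not eligible.
Professional Development Fund — status part-time ✗ (requires full-time, seasonal, or temporary) → not eligible.
Paid Sabbatical — service 592 days ≥ 3 months (≈90 days) ✓; age 31 ≥ 25 ✓; grade L3 ≥ L3 ✓; site Hamburg ✗ (not Pune) → not eligible.

Equipment Allowance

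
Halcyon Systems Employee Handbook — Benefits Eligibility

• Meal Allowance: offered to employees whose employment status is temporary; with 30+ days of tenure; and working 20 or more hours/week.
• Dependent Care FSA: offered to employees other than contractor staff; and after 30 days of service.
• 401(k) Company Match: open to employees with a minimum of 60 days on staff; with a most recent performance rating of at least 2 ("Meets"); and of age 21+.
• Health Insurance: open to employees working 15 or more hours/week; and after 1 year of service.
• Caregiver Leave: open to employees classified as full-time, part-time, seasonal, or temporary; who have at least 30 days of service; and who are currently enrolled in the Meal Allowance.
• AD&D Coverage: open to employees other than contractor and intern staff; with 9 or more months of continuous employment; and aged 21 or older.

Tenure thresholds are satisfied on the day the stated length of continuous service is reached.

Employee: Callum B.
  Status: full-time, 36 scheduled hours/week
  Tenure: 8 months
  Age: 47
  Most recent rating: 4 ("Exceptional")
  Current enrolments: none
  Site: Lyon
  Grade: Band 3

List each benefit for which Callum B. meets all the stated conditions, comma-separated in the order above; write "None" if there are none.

Dependent Care FSA, 401(k) Company Match

Meal Allowance — status full-time ✗ (requires temporary) → not eligible.
Dependent Care FSA — status full-time ✓ (not excluded); service 8 months ≥ 30 days ✓ → eligible.
401(k) Company Match — service 8 months ≥ 60 days ✓; rating 4 ≥ 2 ✓; age 47 ≥ 21 ✓ → eligible.
Health Insurance — 36 hrs/wk ≥ 15 ✓; service 8 months < 1 year (≈365 days) ✗ → not eligible.
Caregiver Leave — status full-time ✓; service 8 months ≥ 30 days ✓; not enrolled in Meal Allowance ✗ → not eligible.
AD&D Coverage — status full-time ✓ (not excluded); service 8 months < 9 months ✗ → not eligible.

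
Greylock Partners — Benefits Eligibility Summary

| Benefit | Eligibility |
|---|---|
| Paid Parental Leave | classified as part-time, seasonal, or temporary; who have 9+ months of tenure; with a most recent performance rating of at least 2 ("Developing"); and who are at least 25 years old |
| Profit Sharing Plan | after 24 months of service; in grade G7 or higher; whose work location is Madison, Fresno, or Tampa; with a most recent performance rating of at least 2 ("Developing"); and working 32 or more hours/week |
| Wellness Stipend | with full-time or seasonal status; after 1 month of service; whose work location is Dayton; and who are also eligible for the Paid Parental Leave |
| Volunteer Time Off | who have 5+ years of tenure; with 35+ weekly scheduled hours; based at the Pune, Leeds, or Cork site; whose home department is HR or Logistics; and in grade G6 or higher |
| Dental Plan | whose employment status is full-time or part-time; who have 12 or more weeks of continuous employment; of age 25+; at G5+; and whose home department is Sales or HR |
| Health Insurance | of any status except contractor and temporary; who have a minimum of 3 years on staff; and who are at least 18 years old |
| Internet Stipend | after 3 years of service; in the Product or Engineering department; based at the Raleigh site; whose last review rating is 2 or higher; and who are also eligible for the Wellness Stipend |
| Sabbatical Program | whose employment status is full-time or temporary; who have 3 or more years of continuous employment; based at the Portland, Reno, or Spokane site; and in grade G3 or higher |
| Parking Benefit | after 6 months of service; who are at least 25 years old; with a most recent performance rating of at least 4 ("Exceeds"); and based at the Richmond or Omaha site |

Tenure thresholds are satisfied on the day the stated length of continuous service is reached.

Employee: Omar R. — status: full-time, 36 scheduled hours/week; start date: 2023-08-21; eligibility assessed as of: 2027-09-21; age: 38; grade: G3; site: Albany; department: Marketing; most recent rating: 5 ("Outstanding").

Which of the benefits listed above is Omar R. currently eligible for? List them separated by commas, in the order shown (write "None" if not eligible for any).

Service from 2023-08-21 to 2027-09-21: 1492 days.
Paid Parental Leave — status full-time ✗ (requires part-time, seasonal, or temporary) → not eligible.
Profit Sharing Plan — service 1492 days ≥ 24 months (≈720 days) ✓; grade G3 < G7 ✗ → not eligible.
Wellness Stipend — status full-time ✓; service 1492 days ≥ 1 month (≈30 days) ✓; site Albany ✗ (not Dayton) → not eligible.
Volunteer Time Off — service 1492 days < 5 years (≈1825 days) ✗ → not eligible.
Dental Plan — status full-time ✓; service 1492 days ≥ 12 weeks (≈84 days) ✓; age 38 ≥ 25 ✓; grade G3 < G5 ✗ → not eligible.
Health Insurance — status full-time ✓ (not excluded); service 1492 days ≥ 3 years (≈1095 days) ✓; age 38 ≥ 18 ✓ → eligible.
Internet Stipend — service 1492 days ≥ 3 years (≈1095 days) ✓; dept Marketing ✗ → not eligible.
Sabbatical Program — status full-time ✓; service 1492 days ≥ 3 years (≈1095 days) ✓; site Albany ✗ (not Portland, Reno, or Spokane) → not eligible.
Parking Benefit — service 1492 days ≥ 6 months (≈180 days) ✓; age 38 ≥ 25 ✓; rating 5 ≥ 4 ✓; site Albany ✗ (not Richmond or Omaha) → not eligible.

Health Insurance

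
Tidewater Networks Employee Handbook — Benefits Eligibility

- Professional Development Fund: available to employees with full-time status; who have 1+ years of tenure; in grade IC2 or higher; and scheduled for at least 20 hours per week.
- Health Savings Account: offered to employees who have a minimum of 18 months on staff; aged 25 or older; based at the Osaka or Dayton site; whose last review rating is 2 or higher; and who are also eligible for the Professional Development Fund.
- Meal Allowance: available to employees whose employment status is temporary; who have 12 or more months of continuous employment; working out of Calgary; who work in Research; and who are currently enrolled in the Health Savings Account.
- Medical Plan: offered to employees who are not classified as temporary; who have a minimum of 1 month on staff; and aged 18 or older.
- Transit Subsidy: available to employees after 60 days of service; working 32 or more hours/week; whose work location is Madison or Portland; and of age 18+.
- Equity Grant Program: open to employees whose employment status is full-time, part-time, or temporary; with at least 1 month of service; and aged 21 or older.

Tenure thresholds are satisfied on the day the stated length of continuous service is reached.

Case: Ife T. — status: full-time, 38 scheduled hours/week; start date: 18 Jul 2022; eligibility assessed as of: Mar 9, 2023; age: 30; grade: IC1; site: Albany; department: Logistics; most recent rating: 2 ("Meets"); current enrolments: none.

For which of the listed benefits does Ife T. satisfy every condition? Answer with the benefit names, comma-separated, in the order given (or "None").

Service from 18 Jul 2022 to Mar 9, 2023: 234 days.
Professional Development Fund — status full-time ✓; service 234 days < 1 year (≈365 days) ✗ → not eligible.
Health Savings Account — service 234 days < 18 months (≈540 days) ✗ → not eligible.
Meal Allowance — status full-time ✗ (requires temporary) → not eligible.
Medical Plan — status full-time ✓ (not excluded); service 234 days ≥ 1 month (≈30 days) ✓; age 30 ≥ 18 ✓ → eligible.
Transit Subsidy — service 234 days ≥ 60 days ✓; 38 hrs/wk ≥ 32 ✓; site Albany ✗ (not Madison or Portland) → not eligible.
Equity Grant Program — status full-time ✓; service 234 days ≥ 1 month (≈30 days) ✓; age 30 ≥ 21 ✓ → eligible.

Medical Plan, Equity Grant Program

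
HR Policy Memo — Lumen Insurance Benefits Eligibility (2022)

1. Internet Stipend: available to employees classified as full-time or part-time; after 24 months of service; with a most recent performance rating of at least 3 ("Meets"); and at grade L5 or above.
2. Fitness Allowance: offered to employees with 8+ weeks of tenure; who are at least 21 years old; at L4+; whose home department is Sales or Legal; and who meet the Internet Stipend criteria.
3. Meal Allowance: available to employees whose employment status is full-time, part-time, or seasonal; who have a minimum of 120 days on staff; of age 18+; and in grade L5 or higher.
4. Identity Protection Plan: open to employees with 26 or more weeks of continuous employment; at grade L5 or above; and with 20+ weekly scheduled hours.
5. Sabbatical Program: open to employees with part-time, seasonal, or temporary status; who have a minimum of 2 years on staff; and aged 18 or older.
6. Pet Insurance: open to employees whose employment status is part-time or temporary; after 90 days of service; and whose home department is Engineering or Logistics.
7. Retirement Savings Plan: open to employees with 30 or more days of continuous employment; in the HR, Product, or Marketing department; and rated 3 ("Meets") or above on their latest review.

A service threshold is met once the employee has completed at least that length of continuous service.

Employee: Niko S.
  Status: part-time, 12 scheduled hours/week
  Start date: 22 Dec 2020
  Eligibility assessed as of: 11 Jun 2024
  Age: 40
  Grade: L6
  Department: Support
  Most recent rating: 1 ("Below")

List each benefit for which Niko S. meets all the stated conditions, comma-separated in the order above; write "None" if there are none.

Meal Allowance, Sabbatical Program

Service from 22 Dec 2020 to 11 Jun 2024: 1267 days.
Internet Stipend — status part-time ✓; service 1267 days ≥ 24 months (≈720 days) ✓; rating 1 < 3 ✗ → not eligible.
Fitness Allowance — service 1267 days ≥ 8 weeks (≈56 days) ✓; age 40 ≥ 21 ✓; grade L6 ≥ L4 ✓; dept Support ✗ → not eligible.
Meal Allowance — status part-time ✓; service 1267 days ≥ 120 days ✓; age 40 ≥ 18 ✓; grade L6 ≥ L5 ✓ → eligible.
Identity Protection Plan — service 1267 days ≥ 26 weeks (≈182 days) ✓; grade L6 ≥ L5 ✓; 12 hrs/wk < 20 ✗ → not eligible.
Sabbatical Program — status part-time ✓; service 1267 days ≥ 2 years (≈730 days) ✓; age 40 ≥ 18 ✓ → eligible.
Pet Insurance — status part-time ✓; service 1267 days ≥ 90 days ✓; dept Support ✗ → not eligible.
Retirement Savings Plan — service 1267 days ≥ 30 days ✓; dept Support ✗ → not eligible.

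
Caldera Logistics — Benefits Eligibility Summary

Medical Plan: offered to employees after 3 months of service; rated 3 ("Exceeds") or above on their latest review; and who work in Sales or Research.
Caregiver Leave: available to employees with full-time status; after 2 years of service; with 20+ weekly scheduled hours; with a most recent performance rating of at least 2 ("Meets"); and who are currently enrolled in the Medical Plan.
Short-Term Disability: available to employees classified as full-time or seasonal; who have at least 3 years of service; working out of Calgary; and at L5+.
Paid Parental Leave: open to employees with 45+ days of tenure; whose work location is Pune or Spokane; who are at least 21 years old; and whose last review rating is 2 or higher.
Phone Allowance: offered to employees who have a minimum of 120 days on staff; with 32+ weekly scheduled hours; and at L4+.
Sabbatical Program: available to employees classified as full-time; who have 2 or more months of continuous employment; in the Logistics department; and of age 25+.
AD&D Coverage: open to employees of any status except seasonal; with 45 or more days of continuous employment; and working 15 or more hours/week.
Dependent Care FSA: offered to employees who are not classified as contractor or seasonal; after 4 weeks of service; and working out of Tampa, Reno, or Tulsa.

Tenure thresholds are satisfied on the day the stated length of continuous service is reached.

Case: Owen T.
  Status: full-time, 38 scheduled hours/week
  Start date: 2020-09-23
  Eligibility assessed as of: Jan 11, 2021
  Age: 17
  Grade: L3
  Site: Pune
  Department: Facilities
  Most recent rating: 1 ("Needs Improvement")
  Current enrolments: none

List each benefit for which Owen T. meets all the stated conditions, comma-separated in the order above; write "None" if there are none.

AD&D Coverage

Service from 2020-09-23 to Jan 11, 2021: 110 days.
Medical Plan — service 110 days ≥ 3 months (≈90 days) ✓; rating 1 < 3 ✗ → not eligible.
Caregiver Leave — status full-time ✓; service 110 days < 2 years (≈730 days) ✗ → not eligible.
Short-Term Disability — status full-time ✓; service 110 days < 3 years (≈1095 days) ✗ → not eligible.
Paid Parental Leave — service 110 days ≥ 45 days ✓; site Pune ✓; age 17 < 21 ✗ → not eligible.
Phone Allowance — service 110 days < 120 days ✗ → not eligible.
Sabbatical Program — status full-time ✓; service 110 days ≥ 2 months (≈60 days) ✓; dept Facilities ✗ → not eligible.
AD&D Coverage — status full-time ✓ (not excluded); service 110 days ≥ 45 days ✓; 38 hrs/wk ≥ 15 ✓ → eligible.
Dependent Care FSA — status full-time ✓ (not excluded); service 110 days ≥ 4 weeks (≈28 days) ✓; site Pune ✗ (not Tampa, Reno, or Tulsa) → not eligible.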